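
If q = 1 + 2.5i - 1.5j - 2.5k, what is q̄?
1 - 2.5i + 1.5j + 2.5k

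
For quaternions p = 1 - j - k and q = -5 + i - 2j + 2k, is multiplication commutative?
No: pq = -5 - 3i + 2j + 8k ≠ -5 + 5i + 4j + 6k = qp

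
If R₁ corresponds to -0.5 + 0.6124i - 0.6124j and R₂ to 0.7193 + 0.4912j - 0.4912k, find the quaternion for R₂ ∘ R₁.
-0.0588 + 0.1397i - 0.9869j - 0.0552k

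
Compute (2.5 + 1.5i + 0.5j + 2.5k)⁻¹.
0.1667 - 0.1i - 0.0333j - 0.1667k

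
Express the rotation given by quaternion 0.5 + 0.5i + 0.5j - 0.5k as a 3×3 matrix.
[[0, 1, 0], [0, 0, -1], [-1, 0, 0]]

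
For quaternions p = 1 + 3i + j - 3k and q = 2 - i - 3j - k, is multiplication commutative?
No: pq = 5 - 5i + 5j - 15k ≠ 5 + 15i - 7j + k = qp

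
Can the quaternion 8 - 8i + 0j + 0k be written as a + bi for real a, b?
Yes. The quaternion 8 - 8i has j- and k-coefficients y = z = 0, so it lies in the complex subalgebra spanned by 1 and i.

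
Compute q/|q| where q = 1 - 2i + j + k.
0.378 - 0.7559i + 0.378j + 0.378k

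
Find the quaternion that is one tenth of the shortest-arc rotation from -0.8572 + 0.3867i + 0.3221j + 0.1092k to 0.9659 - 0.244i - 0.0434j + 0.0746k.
-0.874 + 0.3746i + 0.2957j + 0.0911k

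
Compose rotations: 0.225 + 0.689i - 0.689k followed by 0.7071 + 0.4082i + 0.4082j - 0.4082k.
-0.4034 + 0.2978i + 0.0918j - 0.8603k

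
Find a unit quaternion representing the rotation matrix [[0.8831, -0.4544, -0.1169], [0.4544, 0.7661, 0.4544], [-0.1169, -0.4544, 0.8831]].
0.9397 - 0.2418i + 0.2418k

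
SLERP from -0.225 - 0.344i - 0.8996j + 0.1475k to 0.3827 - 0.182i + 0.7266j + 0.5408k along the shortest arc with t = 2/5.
-0.3222 - 0.1447i - 0.9238j - 0.1478k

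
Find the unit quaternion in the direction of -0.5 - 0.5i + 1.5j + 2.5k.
-0.1667 - 0.1667i + 0.5j + 0.8333k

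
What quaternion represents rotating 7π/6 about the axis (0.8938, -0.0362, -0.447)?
-0.2588 + 0.8633i - 0.035j - 0.4318k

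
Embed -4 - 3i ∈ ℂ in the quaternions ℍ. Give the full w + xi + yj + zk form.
-4 - 3i + 0j + 0k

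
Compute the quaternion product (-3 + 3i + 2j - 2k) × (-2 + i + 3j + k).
-1 - i - 18j + 8k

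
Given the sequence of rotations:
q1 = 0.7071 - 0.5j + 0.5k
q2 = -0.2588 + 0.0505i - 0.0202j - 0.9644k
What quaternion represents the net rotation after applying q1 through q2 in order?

q2 · q1 = 0.2891 - 0.4566i + 0.0899j - 0.8366k
0.2891 - 0.4566i + 0.0899j - 0.8366k


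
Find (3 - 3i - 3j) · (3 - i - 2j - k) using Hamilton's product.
-9i - 18j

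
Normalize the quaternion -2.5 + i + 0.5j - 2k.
-0.7372 + 0.2949i + 0.1474j - 0.5898k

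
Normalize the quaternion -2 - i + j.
-0.8165 - 0.4082i + 0.4082j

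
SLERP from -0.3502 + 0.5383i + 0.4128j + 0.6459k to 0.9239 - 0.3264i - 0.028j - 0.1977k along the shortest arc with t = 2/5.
-0.6419 + 0.4977i + 0.2823j + 0.5105k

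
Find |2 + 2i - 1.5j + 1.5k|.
3.536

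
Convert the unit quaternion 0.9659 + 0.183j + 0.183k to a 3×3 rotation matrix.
[[0.866, -0.3535, 0.3535], [0.3535, 0.933, 0.067], [-0.3535, 0.067, 0.933]]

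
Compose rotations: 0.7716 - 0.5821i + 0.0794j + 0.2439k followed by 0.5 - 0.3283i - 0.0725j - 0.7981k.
0.3951 - 0.4987i + 0.5284j - 0.5621k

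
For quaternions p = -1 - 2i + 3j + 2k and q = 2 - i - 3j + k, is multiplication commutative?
No: pq = 3 + 6i + 9j + 12k ≠ 3 - 12i + 9j - 6k = qp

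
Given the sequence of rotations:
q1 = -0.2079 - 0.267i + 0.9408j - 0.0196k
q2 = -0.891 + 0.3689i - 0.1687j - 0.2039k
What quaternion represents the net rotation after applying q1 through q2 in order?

q2 · q1 = 0.4385 + 0.3563i - 0.7415j + 0.3619k
0.4385 + 0.3563i - 0.7415j + 0.3619k


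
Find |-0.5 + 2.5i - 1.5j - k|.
3.122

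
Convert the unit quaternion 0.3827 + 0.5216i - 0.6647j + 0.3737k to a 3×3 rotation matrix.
[[-0.163, -0.9794, -0.1189], [-0.4074, 0.1766, -0.896], [0.8986, -0.0976, -0.4278]]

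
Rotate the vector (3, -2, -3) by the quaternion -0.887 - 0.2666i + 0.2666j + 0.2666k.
(3.331, -2.284, -2.385)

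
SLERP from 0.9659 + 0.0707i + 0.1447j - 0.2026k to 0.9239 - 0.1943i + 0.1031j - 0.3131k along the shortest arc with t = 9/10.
0.9318 - 0.1682i + 0.1077j - 0.3031k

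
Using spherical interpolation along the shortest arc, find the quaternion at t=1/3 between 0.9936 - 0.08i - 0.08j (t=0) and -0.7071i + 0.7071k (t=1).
0.8425 - 0.4103i - 0.0678j + 0.3425k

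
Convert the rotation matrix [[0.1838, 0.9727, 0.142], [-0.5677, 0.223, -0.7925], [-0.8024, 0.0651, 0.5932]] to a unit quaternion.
0.7071 + 0.3032i + 0.3339j - 0.5446k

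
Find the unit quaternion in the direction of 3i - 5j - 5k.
0.3906i - 0.6509j - 0.6509k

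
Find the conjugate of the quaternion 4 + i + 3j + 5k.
4 - i - 3j - 5k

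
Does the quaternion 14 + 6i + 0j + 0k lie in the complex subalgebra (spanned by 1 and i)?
Yes. The quaternion 14 + 6i has j- and k-coefficients y = z = 0, so it lies in the complex subalgebra spanned by 1 and i.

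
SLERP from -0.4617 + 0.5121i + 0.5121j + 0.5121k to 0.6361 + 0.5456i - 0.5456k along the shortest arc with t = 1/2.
-0.6825 - 0.0208i + 0.3184j + 0.6576k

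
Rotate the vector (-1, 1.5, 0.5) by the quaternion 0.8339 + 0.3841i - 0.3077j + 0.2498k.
(-1.826, 0.293, 0.283)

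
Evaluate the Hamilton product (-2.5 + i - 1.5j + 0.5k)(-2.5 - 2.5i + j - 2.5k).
11.5 + 7i + 2.5j + 2.25k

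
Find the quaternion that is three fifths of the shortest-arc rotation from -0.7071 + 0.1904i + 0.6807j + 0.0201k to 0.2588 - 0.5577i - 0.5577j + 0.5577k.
-0.4824 + 0.4472i + 0.665j - 0.3537k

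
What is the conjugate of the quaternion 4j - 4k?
-4j + 4k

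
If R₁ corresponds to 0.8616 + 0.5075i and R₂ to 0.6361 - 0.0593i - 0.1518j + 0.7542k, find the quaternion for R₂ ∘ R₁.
0.5782 + 0.2717i + 0.252j + 0.7269k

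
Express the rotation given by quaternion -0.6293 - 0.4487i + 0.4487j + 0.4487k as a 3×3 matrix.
[[0.1947, 0.1621, -0.9674], [-0.9674, 0.1947, -0.1621], [0.1621, 0.9674, 0.1947]]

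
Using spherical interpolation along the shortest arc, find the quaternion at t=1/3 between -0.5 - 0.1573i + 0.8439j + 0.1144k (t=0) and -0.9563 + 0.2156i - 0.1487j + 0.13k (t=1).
-0.7925 - 0.0308i + 0.5919j + 0.1438k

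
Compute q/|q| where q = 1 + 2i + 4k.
0.2182 + 0.4364i + 0.8729k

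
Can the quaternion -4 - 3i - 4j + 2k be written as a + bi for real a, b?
No. The quaternion -4 - 3i - 4j + 2k has j-coefficient y = -4 and k-coefficient z = 2, not both zero, so it does not lie in the complex subalgebra spanned by 1 and i.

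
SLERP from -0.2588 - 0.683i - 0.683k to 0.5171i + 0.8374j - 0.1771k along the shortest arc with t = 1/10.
-0.2483 - 0.726i - 0.1147j - 0.6309k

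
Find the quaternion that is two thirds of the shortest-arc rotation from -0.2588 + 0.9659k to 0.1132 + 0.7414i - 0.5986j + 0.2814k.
-0.0239 + 0.5909i - 0.4771j + 0.6501k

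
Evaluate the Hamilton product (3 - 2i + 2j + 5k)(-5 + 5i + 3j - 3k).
4 + 4i + 18j - 50k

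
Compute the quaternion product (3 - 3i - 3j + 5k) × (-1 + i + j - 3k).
18 + 10i + 2j - 14k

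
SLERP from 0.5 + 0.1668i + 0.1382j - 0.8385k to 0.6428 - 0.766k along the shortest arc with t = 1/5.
0.5318 + 0.134i + 0.111j - 0.8288k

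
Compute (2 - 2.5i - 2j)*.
2 + 2.5i + 2j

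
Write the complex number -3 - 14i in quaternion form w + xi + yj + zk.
-3 - 14i + 0j + 0k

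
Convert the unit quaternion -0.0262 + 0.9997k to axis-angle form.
axis = (0, 0, 1), θ = 183°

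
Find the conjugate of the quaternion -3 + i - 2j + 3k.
-3 - i + 2j - 3k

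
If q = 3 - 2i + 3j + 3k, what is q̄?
3 + 2i - 3j - 3k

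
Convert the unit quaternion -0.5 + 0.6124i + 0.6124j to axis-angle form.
axis = (√2/2, √2/2, 0), θ = 4π/3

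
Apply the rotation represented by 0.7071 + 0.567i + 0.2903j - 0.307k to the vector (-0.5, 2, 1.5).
(1.299, -1.081, 1.909)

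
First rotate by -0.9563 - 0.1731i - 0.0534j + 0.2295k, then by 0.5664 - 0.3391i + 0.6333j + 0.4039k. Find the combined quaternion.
-0.6592 + 0.3931i - 0.628j - 0.1285k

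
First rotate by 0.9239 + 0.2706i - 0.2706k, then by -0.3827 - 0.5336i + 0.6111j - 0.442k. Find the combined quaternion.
-0.3288 - 0.7619i + 0.3006j - 0.4702k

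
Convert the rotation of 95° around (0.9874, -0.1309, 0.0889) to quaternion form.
0.6756 + 0.728i - 0.0965j + 0.0655k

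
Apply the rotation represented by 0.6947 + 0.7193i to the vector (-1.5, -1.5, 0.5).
(-1.5, -0.448, -1.516)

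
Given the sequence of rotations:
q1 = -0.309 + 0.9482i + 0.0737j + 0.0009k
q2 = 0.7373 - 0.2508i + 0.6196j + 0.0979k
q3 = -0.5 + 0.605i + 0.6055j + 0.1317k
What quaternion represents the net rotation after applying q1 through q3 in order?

q2 · q1 = -0.0358 + 0.7699i - 0.0441j - 0.6356k
q3 · q2 · q1 = -0.3375 - 0.7857i + 0.4863j - 0.1798k
-0.3375 - 0.7857i + 0.4863j - 0.1798k


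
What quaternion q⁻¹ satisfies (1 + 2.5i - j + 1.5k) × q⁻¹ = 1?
0.0952 - 0.2381i + 0.0952j - 0.1429k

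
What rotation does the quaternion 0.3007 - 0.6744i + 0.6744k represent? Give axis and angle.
axis = (-√2/2, 0, √2/2), θ = 145°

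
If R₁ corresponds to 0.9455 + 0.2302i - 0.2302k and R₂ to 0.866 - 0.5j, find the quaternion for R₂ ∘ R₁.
0.8188 + 0.3145i - 0.4728j - 0.0843k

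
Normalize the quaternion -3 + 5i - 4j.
-0.4243 + 0.7071i - 0.5657j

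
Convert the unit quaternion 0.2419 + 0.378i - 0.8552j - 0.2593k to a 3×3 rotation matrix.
[[-0.5972, -0.5211, -0.6098], [-0.772, 0.5798, 0.2606], [0.2177, 0.6264, -0.7485]]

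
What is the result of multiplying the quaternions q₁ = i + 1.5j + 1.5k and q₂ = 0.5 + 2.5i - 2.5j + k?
-0.25 + 5.75i + 3.5j - 5.5k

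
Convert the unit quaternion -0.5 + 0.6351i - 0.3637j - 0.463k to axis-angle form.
axis = (0.7334, -0.42, -0.5346), θ = 4π/3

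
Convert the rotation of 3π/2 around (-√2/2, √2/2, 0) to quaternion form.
-0.7071 - 0.5i + 0.5j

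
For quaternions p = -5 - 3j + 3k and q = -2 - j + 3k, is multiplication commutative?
No: pq = -2 - 6i + 11j - 21k ≠ -2 + 6i + 11j - 21k = qp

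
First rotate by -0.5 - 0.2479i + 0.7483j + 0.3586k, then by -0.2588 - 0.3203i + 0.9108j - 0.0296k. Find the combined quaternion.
-0.6209 + 0.5731i - 0.5269j - 0.0919k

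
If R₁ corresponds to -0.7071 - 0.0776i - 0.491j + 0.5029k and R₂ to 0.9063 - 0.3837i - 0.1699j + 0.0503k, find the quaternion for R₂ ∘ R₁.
-0.7793 + 0.1402i - 0.1358j + 0.5954k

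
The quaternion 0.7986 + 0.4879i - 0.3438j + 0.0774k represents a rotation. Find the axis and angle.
axis = (0.8107, -0.5712, 0.1286), θ = 74°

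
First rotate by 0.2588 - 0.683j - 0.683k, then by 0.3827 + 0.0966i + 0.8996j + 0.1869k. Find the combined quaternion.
0.8411 - 0.4618i + 0.0374j - 0.279k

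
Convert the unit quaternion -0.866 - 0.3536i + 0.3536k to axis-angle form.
axis = (-√2/2, 0, √2/2), θ = 5π/3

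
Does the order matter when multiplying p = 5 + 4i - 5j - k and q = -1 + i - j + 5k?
Yes: pq = -9 - 25i - 21j + 27k ≠ -9 + 27i + 21j + 25k = qp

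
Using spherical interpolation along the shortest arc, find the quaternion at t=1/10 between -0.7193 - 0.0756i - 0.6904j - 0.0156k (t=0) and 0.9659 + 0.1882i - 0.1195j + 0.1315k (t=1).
-0.7752 - 0.0914i - 0.6243j - 0.0295k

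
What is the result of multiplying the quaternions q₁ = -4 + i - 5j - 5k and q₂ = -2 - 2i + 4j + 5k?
55 + i - j - 16k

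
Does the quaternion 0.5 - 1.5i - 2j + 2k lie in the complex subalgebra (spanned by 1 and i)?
No. The quaternion 0.5 - 1.5i - 2j + 2k has j-coefficient y = -2 and k-coefficient z = 2, not both zero, so it does not lie in the complex subalgebra spanned by 1 and i.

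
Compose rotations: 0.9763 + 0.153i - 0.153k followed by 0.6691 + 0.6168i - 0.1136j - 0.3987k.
0.4979 + 0.7219i - 0.0775j - 0.4742k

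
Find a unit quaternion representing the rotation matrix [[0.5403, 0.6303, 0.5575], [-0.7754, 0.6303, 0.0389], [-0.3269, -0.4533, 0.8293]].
0.866 - 0.1421i + 0.2553j - 0.4058k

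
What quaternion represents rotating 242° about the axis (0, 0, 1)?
-0.515 + 0.8572k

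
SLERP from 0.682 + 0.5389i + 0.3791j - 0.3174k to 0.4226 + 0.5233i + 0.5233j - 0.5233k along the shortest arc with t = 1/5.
0.6363 + 0.5415i + 0.4126j - 0.3629k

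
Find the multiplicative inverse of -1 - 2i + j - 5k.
-0.0323 + 0.0645i - 0.0323j + 0.1613k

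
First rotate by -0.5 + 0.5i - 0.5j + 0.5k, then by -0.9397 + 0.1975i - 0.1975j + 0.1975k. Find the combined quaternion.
0.1736 - 0.5686i + 0.5686j - 0.5686k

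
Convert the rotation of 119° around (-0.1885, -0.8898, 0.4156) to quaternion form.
0.5075 - 0.1624i - 0.7667j + 0.3581k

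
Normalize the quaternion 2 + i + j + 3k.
0.5164 + 0.2582i + 0.2582j + 0.7746k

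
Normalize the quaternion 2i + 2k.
0.7071i + 0.7071k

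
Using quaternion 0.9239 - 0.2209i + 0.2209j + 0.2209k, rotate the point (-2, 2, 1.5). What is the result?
(-2.155, 1.747, 1.598)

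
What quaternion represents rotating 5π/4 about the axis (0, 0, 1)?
-0.3827 + 0.9239k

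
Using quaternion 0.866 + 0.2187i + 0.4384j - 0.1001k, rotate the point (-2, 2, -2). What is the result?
(-1.892, 2.665, 1.148)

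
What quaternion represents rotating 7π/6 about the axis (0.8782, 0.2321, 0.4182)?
-0.2588 + 0.8483i + 0.2242j + 0.404k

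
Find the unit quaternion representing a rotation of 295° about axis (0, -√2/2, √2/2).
-0.8434 - 0.3799j + 0.3799k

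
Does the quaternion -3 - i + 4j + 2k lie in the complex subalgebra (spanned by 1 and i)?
No. The quaternion -3 - i + 4j + 2k has j-coefficient y = 4 and k-coefficient z = 2, not both zero, so it does not lie in the complex subalgebra spanned by 1 and i.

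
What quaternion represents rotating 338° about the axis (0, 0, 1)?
-0.9816 + 0.1908k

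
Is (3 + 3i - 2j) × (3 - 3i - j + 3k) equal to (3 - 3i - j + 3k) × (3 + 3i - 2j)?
No: pq = 16 - 6i - 18j ≠ 16 + 6i + 18k = qp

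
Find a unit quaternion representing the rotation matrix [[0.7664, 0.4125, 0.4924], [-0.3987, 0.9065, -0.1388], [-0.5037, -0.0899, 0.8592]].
0.9397 + 0.013i + 0.265j - 0.2158k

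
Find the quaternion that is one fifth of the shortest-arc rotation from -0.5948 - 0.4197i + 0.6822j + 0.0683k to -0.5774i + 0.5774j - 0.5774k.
-0.5026 - 0.4879i + 0.7097j - 0.0755k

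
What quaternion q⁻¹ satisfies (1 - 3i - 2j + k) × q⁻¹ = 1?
0.0667 + 0.2i + 0.1333j - 0.0667k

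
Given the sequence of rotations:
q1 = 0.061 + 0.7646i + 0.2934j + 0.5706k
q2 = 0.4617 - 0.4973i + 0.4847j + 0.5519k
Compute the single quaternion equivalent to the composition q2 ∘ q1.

q2 · q1 = -0.0487 + 0.4373i + 0.8708j - 0.2194k
-0.0487 + 0.4373i + 0.8708j - 0.2194k


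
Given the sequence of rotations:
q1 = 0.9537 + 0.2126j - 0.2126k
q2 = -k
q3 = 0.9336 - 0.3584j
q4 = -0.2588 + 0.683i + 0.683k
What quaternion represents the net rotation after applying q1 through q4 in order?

q2 · q1 = -0.2126 + 0.2126i - 0.9537k
q3 · q2 · q1 = -0.1985 + 0.5403i + 0.0762j - 0.8142k
q4 · q3 · q2 · q1 = 0.2384 - 0.3274i + 0.9054j + 0.1272k
0.2384 - 0.3274i + 0.9054j + 0.1272k


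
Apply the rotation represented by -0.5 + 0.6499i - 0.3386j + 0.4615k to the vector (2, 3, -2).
(-1.123, -3.29, -2.217)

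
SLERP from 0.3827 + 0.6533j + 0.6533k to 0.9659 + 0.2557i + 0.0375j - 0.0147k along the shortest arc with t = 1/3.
0.6925 + 0.1058i + 0.5153j + 0.4937k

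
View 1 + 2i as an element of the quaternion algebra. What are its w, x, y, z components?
1 + 2i + 0j + 0k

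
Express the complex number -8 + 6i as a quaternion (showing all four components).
-8 + 6i + 0j + 0k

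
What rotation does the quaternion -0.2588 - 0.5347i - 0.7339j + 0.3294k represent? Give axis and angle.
axis = (-0.5536, -0.7598, 0.341), θ = 7π/6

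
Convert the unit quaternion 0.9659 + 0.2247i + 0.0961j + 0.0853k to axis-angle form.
axis = (0.8681, 0.3713, 0.3295), θ = π/6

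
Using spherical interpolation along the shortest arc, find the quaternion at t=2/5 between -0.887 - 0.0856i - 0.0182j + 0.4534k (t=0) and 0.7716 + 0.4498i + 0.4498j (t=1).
-0.9007 - 0.2497i - 0.2067j + 0.2894k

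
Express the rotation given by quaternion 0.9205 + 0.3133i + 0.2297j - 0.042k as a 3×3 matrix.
[[0.8909, 0.2213, 0.3966], [0.0666, 0.8002, -0.5961], [-0.4492, 0.5575, 0.6982]]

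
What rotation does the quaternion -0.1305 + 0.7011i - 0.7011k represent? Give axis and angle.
axis = (√2/2, 0, -√2/2), θ = 195°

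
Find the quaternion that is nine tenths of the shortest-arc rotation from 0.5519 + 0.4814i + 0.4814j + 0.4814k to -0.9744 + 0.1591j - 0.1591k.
0.9728 + 0.0572i - 0.091j + 0.2053k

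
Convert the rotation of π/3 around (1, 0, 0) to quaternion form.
0.866 + 0.5i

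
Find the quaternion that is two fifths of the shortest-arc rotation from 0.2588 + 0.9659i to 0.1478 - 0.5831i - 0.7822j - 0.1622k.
0.1056 + 0.9223i + 0.364j + 0.0755k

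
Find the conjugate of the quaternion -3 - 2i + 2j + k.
-3 + 2i - 2j - k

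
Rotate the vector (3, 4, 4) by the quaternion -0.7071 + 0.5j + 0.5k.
(0, 1.879, 6.121)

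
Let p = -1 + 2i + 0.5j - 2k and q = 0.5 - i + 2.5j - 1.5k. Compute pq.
-2.75 + 6.25i + 2.75j + 6k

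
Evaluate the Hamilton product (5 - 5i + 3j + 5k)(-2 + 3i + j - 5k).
27 + 5i - 11j - 49k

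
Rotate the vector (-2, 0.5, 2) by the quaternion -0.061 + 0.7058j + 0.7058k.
(1.856, 2.167, 0.333)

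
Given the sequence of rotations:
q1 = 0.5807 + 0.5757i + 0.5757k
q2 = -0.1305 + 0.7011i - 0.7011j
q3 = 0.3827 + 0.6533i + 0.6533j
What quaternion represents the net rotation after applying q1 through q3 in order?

q2 · q1 = -0.4794 - 0.0716i - 0.8108j + 0.3285k
q3 · q2 · q1 = 0.393 - 0.126i - 0.8381j - 0.3572k
0.393 - 0.126i - 0.8381j - 0.3572k


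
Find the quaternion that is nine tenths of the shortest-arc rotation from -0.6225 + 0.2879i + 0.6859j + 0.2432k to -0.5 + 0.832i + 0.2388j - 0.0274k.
-0.5283 + 0.796i + 0.2954j + 0.0018k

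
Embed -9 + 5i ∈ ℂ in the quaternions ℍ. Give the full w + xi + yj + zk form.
-9 + 5i + 0j + 0k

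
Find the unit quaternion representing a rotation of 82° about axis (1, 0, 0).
0.7547 + 0.6561i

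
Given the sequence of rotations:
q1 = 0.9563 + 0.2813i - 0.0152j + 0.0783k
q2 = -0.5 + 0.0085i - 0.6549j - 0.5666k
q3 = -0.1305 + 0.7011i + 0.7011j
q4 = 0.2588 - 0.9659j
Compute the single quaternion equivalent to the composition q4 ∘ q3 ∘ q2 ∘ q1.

q2 · q1 = -0.4461 - 0.1924i - 0.7787j - 0.3969k
q3 · q2 · q1 = 0.7391 - 0.5659i + 0.0671j - 0.3593k
q4 · q3 · q2 · q1 = 0.2561 + 0.2006i - 0.6965j - 0.6396k
0.2561 + 0.2006i - 0.6965j - 0.6396k


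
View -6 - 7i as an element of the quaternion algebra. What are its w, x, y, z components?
-6 - 7i + 0j + 0k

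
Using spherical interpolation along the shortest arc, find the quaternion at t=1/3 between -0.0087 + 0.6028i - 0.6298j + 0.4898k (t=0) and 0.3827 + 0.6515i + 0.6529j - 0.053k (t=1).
-0.1937 + 0.1957i - 0.8535j + 0.4424k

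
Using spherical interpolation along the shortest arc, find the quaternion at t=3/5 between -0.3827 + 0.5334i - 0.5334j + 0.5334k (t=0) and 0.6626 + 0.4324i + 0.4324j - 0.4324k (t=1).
-0.6326 - 0.0428i - 0.5468j + 0.5468k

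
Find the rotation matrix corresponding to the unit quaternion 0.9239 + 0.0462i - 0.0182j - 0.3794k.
[[0.7114, 0.6994, -0.0687], [-0.7027, 0.7078, -0.0716], [-0.0014, 0.0992, 0.9951]]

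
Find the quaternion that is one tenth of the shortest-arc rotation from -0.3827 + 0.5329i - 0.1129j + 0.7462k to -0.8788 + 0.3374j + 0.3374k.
-0.4598 + 0.4957i - 0.0651j + 0.7339k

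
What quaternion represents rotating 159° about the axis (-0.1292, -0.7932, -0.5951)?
0.1822 - 0.127i - 0.7799j - 0.5851k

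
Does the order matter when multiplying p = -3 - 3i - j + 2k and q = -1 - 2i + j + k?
Yes: pq = -4 + 6i - 3j - 10k ≠ -4 + 12i - j = qp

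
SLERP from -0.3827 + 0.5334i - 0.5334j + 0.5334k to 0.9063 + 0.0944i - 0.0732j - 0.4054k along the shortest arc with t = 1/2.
-0.7508 + 0.2557i - 0.2681j + 0.5468k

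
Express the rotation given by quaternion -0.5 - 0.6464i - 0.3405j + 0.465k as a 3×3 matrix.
[[0.3357, 0.9052, -0.2607], [-0.0248, -0.2681, -0.9631], [-0.9417, 0.3297, -0.0675]]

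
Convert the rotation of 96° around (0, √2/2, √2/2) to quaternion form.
0.6691 + 0.5255j + 0.5255k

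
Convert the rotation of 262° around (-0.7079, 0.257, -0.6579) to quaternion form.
-0.6561 - 0.5343i + 0.194j - 0.4965k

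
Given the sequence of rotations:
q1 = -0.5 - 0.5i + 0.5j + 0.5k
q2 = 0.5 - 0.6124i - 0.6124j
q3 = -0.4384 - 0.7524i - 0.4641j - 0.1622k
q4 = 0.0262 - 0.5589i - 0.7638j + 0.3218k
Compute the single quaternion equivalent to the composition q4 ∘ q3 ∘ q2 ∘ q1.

q2 · q1 = -0.25 - 0.25i + 0.8624j - 0.3624k
q3 · q2 · q1 = 0.263 + 0.6058i - 0.4942j - 0.5655k
q4 · q3 · q2 · q1 = 0.15 + 0.4598i - 0.3349j + 0.8087k
0.15 + 0.4598i - 0.3349j + 0.8087k


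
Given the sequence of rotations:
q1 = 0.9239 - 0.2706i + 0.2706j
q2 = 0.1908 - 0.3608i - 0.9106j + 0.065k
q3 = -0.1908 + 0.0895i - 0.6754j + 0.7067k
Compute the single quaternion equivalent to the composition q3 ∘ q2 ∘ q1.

q2 · q1 = 0.3251 - 0.4026i - 0.8073j - 0.284k
q3 · q2 · q1 = -0.3705 + 0.8682i - 0.3246j - 0.0602k
-0.3705 + 0.8682i - 0.3246j - 0.0602k


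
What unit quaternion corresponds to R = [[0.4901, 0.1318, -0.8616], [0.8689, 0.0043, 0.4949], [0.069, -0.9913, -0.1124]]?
0.5878 - 0.6321i - 0.3958j + 0.3135k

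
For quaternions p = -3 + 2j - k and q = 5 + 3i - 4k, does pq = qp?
No: pq = -19 - 17i + 7j + k ≠ -19 - i + 13j + 13k = qp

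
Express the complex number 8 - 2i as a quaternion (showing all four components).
8 - 2i + 0j + 0k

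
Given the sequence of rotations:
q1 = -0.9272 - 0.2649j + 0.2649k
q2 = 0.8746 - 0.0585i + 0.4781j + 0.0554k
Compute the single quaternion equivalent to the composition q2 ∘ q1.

q2 · q1 = -0.699 + 0.1956i - 0.6595j + 0.1958k
-0.699 + 0.1956i - 0.6595j + 0.1958k


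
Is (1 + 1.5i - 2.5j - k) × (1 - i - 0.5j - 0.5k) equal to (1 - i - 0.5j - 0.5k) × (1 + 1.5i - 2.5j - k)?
No: pq = 0.75 + 1.25i - 1.25j - 4.75k ≠ 0.75 - 0.25i - 4.75j + 1.75k = qp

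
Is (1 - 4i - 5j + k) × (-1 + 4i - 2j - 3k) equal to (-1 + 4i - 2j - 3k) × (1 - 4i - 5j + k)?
No: pq = 8 + 25i - 5j + 24k ≠ 8 - 9i + 11j - 32k = qp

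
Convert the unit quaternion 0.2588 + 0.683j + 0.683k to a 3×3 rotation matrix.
[[-0.866, -0.3535, 0.3535], [0.3535, 0.067, 0.933], [-0.3535, 0.933, 0.067]]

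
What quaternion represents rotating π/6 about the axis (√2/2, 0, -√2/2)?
0.9659 + 0.183i - 0.183k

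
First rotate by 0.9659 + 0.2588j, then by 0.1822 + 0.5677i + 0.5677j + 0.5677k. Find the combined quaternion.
0.0291 + 0.4014i + 0.5955j + 0.6953k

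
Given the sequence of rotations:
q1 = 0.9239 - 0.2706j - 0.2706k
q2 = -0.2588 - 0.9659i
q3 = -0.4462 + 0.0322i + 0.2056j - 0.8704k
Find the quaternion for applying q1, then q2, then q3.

q2 · q1 = -0.2391 - 0.8924i - 0.1913j + 0.3314k
q3 · q2 · q1 = 0.4632 + 0.2921i + 0.8023j + 0.2376k
0.4632 + 0.2921i + 0.8023j + 0.2376k


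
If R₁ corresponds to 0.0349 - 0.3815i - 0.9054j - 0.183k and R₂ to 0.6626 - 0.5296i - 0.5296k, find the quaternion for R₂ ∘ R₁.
-0.2758 - 0.7508i - 0.4948j + 0.3398k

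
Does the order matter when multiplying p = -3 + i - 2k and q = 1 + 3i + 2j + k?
Yes: pq = -4 - 4i - 13j - 3k ≠ -4 - 12i + j - 7k = qp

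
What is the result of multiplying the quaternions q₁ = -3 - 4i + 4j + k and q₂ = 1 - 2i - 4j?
5 + 6i + 14j + 25k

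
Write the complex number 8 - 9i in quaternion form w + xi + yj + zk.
8 - 9i + 0j + 0k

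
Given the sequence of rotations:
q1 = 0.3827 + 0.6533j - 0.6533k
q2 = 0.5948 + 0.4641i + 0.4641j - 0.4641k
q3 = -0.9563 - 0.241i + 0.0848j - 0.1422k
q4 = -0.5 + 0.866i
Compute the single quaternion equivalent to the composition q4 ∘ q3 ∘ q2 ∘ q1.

q2 · q1 = -0.3788 + 0.1776i + 0.8694j - 0.263k
q3 · q2 · q1 = 0.2939 + 0.0228i - 0.9522j + 0.0808k
q4 · q3 · q2 · q1 = -0.1667 + 0.2431i + 0.4061j - 0.865k
-0.1667 + 0.2431i + 0.4061j - 0.865k


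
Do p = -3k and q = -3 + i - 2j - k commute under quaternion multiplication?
No: pq = -3 - 6i - 3j + 9k ≠ -3 + 6i + 3j + 9k = qp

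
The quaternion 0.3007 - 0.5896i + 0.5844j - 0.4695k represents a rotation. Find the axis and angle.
axis = (-0.6182, 0.6128, -0.4923), θ = 145°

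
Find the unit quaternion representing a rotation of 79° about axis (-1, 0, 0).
0.7716 - 0.6361i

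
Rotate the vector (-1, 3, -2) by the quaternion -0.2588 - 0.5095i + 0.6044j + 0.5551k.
(1.118, -0.318, 3.557)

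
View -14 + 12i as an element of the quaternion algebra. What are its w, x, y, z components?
-14 + 12i + 0j + 0k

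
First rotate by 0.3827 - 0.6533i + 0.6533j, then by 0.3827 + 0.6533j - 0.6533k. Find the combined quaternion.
-0.2803 + 0.1768i + 0.9268j + 0.1768k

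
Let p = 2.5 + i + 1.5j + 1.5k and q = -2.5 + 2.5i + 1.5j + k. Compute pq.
-12.5 + 3i + 2.75j - 3.5k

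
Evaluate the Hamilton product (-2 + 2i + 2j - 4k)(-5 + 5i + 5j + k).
-6 + 2i - 42j + 18k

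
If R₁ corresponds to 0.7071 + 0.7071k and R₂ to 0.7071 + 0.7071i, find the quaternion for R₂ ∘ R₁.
0.5 + 0.5i - 0.5j + 0.5k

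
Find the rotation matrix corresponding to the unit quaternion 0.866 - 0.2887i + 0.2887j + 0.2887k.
[[0.6666, -0.6667, 0.3333], [0.3333, 0.6666, 0.6667], [-0.6667, -0.3333, 0.6666]]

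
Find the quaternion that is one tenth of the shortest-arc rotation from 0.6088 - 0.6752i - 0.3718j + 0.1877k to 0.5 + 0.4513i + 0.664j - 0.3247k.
0.5133 - 0.7019i - 0.4413j + 0.2214k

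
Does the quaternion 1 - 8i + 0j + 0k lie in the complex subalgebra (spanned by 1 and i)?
Yes. The quaternion 1 - 8i has j- and k-coefficients y = z = 0, so it lies in the complex subalgebra spanned by 1 and i.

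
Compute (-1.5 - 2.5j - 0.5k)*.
-1.5 + 2.5j + 0.5k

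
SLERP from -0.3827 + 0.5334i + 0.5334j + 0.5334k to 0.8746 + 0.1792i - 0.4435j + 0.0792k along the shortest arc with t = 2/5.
-0.6861 + 0.2829i + 0.5828j + 0.331k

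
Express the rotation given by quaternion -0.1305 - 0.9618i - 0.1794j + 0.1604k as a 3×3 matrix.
[[0.8842, 0.387, -0.2617], [0.3032, -0.9016, -0.3086], [-0.3554, 0.1935, -0.9145]]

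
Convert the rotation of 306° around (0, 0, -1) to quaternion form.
-0.891 - 0.454k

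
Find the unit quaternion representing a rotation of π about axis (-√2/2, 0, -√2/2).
-0.7071i - 0.7071k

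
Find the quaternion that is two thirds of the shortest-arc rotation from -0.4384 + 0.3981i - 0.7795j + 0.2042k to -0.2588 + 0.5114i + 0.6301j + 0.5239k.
0.0075 - 0.2403i - 0.9076j - 0.3442k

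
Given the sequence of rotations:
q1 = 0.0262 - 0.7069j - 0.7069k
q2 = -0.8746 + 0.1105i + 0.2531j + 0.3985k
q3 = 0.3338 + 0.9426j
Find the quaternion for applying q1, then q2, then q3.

q2 · q1 = 0.4377 + 0.1057i + 0.703j + 0.5506k
q3 · q2 · q1 = -0.5165 + 0.5543i + 0.6472j + 0.0842k
-0.5165 + 0.5543i + 0.6472j + 0.0842k


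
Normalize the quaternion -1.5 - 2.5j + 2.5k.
-0.3906 - 0.6509j + 0.6509k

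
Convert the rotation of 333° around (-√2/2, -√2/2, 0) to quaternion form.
-0.9724 - 0.1651i - 0.1651j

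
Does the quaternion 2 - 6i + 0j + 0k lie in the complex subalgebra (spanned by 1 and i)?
Yes. The quaternion 2 - 6i has j- and k-coefficients y = z = 0, so it lies in the complex subalgebra spanned by 1 and i.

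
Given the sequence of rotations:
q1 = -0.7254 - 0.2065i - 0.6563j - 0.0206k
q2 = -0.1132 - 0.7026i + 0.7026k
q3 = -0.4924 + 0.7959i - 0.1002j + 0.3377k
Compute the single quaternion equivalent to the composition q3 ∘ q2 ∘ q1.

q2 · q1 = -0.0485 + 0.9942i - 0.0853j - 0.0462k
q3 · q2 · q1 = -0.7603 - 0.4947i + 0.4194j + 0.0381k
-0.7603 - 0.4947i + 0.4194j + 0.0381k


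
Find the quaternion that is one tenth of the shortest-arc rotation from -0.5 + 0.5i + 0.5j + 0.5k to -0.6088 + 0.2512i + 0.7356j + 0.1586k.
-0.5171 + 0.4798i + 0.5303j + 0.4702k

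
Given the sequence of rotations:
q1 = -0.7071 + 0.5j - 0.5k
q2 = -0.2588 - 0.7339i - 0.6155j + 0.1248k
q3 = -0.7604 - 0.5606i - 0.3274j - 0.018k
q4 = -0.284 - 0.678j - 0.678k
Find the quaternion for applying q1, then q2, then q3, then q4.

q2 · q1 = 0.5531 + 0.7643i - 0.0611j - 0.3258k
q3 · q2 · q1 = -0.018 - 0.7857i - 0.331j + 0.5223k
q4 · q3 · q2 · q1 = 0.1348 - 0.3554i + 0.6389j - 0.6688k
0.1348 - 0.3554i + 0.6389j - 0.6688k


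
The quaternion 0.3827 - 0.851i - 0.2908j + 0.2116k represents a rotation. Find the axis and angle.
axis = (-0.9211, -0.3148, 0.229), θ = 3π/4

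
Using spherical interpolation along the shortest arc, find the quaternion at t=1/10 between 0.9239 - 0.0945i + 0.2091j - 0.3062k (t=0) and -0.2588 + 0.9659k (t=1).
0.8912 - 0.088i + 0.1947j - 0.4k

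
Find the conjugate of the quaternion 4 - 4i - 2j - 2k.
4 + 4i + 2j + 2k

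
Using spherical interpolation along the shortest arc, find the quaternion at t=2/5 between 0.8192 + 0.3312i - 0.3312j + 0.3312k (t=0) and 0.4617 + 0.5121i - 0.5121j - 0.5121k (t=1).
0.7616 + 0.4581i - 0.4581j - 0.0146k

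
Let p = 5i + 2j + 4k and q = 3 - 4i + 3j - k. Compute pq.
18 + i - 5j + 35k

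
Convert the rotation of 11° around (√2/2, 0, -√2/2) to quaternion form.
0.9954 + 0.0678i - 0.0678k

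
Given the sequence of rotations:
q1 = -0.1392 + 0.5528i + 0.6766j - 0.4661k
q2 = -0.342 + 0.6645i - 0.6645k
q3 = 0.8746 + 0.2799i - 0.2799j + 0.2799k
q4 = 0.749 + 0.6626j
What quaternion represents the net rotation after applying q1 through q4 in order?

q2 · q1 = -0.6295 + 0.168i - 0.289j + 0.7015k
q3 · q2 · q1 = -0.8748 - 0.1447i - 0.2259j + 0.4035k
q4 · q3 · q2 · q1 = -0.5055 + 0.159i - 0.7488j + 0.3981k
-0.5055 + 0.159i - 0.7488j + 0.3981k


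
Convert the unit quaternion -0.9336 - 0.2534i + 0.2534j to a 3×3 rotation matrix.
[[0.8716, -0.1284, -0.4731], [-0.1284, 0.8716, -0.4731], [0.4731, 0.4731, 0.7432]]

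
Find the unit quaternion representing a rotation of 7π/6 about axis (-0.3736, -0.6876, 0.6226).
-0.2588 - 0.3609i - 0.6642j + 0.6014k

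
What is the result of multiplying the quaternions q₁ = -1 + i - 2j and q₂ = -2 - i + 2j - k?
7 + i + 3j + k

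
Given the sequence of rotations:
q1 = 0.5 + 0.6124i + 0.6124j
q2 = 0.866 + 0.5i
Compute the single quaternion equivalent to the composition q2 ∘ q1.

q2 · q1 = 0.1268 + 0.7803i + 0.5303j + 0.3062k
0.1268 + 0.7803i + 0.5303j + 0.3062k


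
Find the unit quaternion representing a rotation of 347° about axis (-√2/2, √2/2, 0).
-0.9936 - 0.08i + 0.08j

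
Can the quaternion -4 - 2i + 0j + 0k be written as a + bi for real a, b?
Yes. The quaternion -4 - 2i has j- and k-coefficients y = z = 0, so it lies in the complex subalgebra spanned by 1 and i.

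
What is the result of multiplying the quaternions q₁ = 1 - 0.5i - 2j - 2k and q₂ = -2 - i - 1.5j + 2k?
-1.5 - 7i + 5.5j + 4.75k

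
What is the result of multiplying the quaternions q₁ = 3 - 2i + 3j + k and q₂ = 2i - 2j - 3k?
13 - i - 10j - 11k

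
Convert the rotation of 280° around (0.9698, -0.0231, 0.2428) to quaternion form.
-0.766 + 0.6234i - 0.0148j + 0.1561k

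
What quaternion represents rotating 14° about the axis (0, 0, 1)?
0.9925 + 0.1219k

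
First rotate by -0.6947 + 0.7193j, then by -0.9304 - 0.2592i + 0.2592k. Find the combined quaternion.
0.6463 - 0.0064i - 0.6692j - 0.3665k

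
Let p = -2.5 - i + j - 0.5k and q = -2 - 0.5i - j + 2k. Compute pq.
6.5 + 4.75i + 2.75j - 2.5k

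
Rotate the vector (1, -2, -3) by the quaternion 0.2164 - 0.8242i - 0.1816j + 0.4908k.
(2.941, 1.657, 1.613)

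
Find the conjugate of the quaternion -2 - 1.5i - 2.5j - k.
-2 + 1.5i + 2.5j + k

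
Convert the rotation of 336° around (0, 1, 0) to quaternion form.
-0.9781 + 0.2079j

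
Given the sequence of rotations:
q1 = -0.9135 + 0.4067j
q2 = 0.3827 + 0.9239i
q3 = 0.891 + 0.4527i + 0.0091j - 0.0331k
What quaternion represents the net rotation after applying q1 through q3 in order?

q2 · q1 = -0.3496 - 0.844i + 0.1556j + 0.3758k
q3 · q2 · q1 = 0.0816 - 0.9017i - 0.0067j + 0.4245k
0.0816 - 0.9017i - 0.0067j + 0.4245k


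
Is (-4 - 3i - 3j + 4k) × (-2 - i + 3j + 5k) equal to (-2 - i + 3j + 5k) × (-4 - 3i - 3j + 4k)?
No: pq = -6 - 17i + 5j - 40k ≠ -6 + 37i - 17j - 16k = qp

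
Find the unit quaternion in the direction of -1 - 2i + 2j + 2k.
-0.2774 - 0.5547i + 0.5547j + 0.5547k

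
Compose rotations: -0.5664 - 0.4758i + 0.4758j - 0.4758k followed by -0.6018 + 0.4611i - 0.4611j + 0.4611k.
0.999 + 0.0252i - 0.0252j + 0.0252k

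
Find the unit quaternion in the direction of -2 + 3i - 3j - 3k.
-0.3592 + 0.5388i - 0.5388j - 0.5388k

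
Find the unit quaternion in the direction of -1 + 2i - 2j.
-0.3333 + 0.6667i - 0.6667j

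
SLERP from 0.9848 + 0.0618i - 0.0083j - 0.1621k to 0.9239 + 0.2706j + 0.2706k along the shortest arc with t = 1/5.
0.9946 + 0.0503i + 0.0499j - 0.0753k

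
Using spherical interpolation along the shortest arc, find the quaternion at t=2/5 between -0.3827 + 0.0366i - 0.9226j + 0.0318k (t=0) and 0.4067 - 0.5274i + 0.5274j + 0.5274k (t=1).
-0.4311 + 0.2592i - 0.8372j - 0.2146k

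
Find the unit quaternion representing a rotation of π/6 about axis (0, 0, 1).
0.9659 + 0.2588k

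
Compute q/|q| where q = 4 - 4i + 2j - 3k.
0.5963 - 0.5963i + 0.2981j - 0.4472k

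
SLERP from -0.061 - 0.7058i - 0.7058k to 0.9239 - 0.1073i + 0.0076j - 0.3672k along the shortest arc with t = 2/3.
0.702 - 0.3906i + 0.006j - 0.5955k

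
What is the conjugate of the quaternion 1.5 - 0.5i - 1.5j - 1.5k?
1.5 + 0.5i + 1.5j + 1.5k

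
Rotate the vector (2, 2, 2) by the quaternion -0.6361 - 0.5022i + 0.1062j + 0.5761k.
(0.452, -3.049, 1.582)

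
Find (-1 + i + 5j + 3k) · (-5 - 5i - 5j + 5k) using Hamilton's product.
20 + 40i - 40j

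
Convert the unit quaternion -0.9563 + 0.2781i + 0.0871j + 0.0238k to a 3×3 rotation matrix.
[[0.9837, 0.094, -0.1533], [0.0029, 0.8442, 0.536], [0.1798, -0.5277, 0.8301]]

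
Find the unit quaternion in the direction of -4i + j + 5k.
-0.6172i + 0.1543j + 0.7715k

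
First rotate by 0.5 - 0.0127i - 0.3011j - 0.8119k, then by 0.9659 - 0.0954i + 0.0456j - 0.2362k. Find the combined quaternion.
0.3037 - 0.1681i - 0.3425j - 0.873k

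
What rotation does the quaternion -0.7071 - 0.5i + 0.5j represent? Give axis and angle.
axis = (-√2/2, √2/2, 0), θ = 3π/2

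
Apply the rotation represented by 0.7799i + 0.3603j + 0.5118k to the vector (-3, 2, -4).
(-2.719, -4.642, 0.247)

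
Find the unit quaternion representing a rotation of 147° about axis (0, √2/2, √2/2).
0.284 + 0.678j + 0.678k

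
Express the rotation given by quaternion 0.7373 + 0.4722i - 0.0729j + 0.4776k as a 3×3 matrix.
[[0.5332, -0.7731, 0.3435], [0.6354, 0.0979, -0.7659], [0.5585, 0.6267, 0.5434]]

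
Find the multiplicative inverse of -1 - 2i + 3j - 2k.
-0.0556 + 0.1111i - 0.1667j + 0.1111k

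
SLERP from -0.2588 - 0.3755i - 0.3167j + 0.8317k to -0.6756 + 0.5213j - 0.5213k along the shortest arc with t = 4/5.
0.5231 - 0.0932i - 0.5317j + 0.6595k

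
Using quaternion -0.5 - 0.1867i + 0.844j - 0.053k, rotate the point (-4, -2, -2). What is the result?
(4.106, -0.248, -2.661)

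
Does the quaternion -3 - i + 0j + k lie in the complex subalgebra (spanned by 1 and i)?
No. The quaternion -3 - i + k has j-coefficient y = 0 and k-coefficient z = 1, not both zero, so it does not lie in the complex subalgebra spanned by 1 and i.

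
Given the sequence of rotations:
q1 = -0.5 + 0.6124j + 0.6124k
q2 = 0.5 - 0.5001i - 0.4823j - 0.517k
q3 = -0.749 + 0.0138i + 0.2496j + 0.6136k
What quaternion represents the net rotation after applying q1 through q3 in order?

q2 · q1 = 0.362 + 0.2713i + 0.8536j + 0.2584k
q3 · q2 · q1 = -0.6465 - 0.6575i - 0.3861j - 0.0274k
-0.6465 - 0.6575i - 0.3861j - 0.0274k


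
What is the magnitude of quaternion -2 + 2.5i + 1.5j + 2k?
4.062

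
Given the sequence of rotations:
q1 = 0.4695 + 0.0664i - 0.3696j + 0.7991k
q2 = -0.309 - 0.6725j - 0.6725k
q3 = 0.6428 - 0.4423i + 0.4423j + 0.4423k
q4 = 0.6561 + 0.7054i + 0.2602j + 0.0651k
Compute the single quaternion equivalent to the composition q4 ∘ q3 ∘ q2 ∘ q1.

q2 · q1 = 0.1438 - 0.8065i - 0.2462j - 0.518k
q3 · q2 · q1 = 0.0737 - 0.7022i - 0.6805j + 0.1962k
q4 · q3 · q2 · q1 = 0.708 - 0.3134i - 0.6114j - 0.1638k
0.708 - 0.3134i - 0.6114j - 0.1638k


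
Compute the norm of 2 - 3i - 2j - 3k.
√26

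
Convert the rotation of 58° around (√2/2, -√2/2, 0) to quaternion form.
0.8746 + 0.3428i - 0.3428j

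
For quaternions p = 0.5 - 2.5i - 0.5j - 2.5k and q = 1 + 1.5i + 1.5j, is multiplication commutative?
No: pq = 5 + 2i - 3.5j - 5.5k ≠ 5 - 5.5i + 4j + 0.5k = qp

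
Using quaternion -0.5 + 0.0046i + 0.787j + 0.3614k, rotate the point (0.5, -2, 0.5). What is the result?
(-1.379, -1.368, -0.853)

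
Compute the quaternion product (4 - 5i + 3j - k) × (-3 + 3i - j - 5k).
1 + 11i - 41j - 21k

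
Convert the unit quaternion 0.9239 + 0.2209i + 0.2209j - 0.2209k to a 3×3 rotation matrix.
[[0.8048, 0.5058, 0.3106], [-0.3106, 0.8048, -0.5058], [-0.5058, 0.3106, 0.8048]]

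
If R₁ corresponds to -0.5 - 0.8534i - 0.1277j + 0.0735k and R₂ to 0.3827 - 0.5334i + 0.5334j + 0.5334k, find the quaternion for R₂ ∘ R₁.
-0.6176 + 0.0474i - 0.7316j + 0.2847k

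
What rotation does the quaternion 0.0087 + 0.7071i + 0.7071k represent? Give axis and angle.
axis = (√2/2, 0, √2/2), θ = 179°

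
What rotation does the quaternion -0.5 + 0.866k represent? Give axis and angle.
axis = (0, 0, 1), θ = 4π/3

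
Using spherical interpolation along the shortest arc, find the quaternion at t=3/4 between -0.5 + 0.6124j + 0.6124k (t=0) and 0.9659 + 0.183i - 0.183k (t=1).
-0.9182 - 0.1467i + 0.1762j + 0.3229k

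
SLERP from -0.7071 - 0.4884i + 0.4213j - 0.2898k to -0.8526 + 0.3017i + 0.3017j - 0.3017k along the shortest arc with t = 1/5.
-0.7822 - 0.3405i + 0.4198j - 0.3099k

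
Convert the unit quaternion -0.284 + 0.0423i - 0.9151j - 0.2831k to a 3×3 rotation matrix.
[[-0.8351, -0.2382, 0.4958], [0.0834, 0.8361, 0.5422], [-0.5437, 0.4941, -0.6784]]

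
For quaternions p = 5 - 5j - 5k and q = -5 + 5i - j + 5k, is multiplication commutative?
No: pq = -5 - 5i - 5j + 75k ≠ -5 + 55i + 45j + 25k = qp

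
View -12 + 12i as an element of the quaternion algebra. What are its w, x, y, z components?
-12 + 12i + 0j + 0k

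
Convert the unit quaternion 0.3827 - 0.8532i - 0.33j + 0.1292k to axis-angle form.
axis = (-0.9235, -0.3572, 0.1398), θ = 3π/4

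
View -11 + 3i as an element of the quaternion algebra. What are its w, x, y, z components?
-11 + 3i + 0j + 0k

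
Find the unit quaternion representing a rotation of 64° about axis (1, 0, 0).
0.848 + 0.5299i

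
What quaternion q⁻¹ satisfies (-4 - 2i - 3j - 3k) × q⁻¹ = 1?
-0.1053 + 0.0526i + 0.0789j + 0.0789k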